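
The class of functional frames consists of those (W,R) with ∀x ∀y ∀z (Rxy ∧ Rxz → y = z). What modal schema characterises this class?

◇s → □s

The condition is partial functionality. The CD schema ◇s → □s defines it.
Suppose ◇s→□s is valid. Take Rxy, Rxz and set V(s)={y}. Then ◇s at x, so □s at x, so s at z, i.e. z=y.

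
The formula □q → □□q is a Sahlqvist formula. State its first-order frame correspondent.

transitivity

Suppose □q→□□q is valid. Take Rxy, Ryz and set V(q)={w : Rxw}. Then □q at x, so □□q at x, so □q at y, so q at z, i.e. Rxz.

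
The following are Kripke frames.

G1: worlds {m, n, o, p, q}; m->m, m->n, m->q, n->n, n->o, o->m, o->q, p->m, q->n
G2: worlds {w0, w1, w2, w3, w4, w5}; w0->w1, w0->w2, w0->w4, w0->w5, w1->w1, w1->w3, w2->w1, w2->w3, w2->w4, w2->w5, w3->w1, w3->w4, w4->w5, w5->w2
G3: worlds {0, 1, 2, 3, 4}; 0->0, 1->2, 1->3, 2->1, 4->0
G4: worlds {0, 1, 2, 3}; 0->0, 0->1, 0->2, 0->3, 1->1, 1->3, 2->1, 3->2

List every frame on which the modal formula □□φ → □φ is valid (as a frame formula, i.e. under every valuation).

G1

Frame correspondent (Sahlqvist): ∀x ∀y (Rxy → ∃z (Rxz ∧ Rzy)) — i.e. density.
G1: satisfies the condition.
G2: fails — Rw5w2 but no z with Rw5z and Rzw2.
G3: fails — R12 but no z with R1z and Rz2.
G4: fails — R32 but no z with R3z and Rz2.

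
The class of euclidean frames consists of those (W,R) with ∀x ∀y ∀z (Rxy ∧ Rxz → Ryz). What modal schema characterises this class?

This is the Euclidean property; the standard corresponding axiom is 5: ◇r → □◇r.
Suppose ◇r→□◇r is valid. Take Rxy, Rxz and set V(r)={y}. Then ◇r at x, so □◇r at x, so ◇r at z, so some w with Rzw has r; w=y, i.e. Rzy. By symmetry of the argument, Ryz.

◇r → □◇r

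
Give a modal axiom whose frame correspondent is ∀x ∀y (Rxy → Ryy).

□(□ψ → ψ)

A defining formula is □(□ψ → ψ) (the T□ axiom).
Suppose □(□ψ→ψ) is valid. Take Rxy and set V(ψ)={w : Ryw}. Then at y, □ψ holds; since □(□ψ→ψ) at x, □ψ→ψ at y, so ψ at y, i.e. Ryy.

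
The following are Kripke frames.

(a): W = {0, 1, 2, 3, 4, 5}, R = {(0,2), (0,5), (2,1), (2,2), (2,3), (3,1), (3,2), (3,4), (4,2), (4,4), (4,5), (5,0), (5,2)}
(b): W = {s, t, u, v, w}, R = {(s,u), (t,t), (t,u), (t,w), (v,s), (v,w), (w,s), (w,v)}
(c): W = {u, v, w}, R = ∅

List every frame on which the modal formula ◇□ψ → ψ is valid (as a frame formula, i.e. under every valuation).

(c)

The schema corresponds to symmetry: ∀x ∀y (Rxy → Ryx).
(a): fails — R34 but not R43.
(b): fails — Rvs but not Rsv.
(c): holds.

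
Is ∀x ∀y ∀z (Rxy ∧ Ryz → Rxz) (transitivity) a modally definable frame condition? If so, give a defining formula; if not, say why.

Yes: it is transitivity, defined by the 4 schema □r → □□r.
Suppose □r→□□r is valid. Take Rxy, Ryz and set V(r)={w : Rxw}. Then □r at x, so □□r at x, so □r at y, so r at z, i.e. Rxz.

Yes — defined by □r → □□r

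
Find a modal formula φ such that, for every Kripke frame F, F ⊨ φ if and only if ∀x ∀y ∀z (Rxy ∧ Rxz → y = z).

◇q → □q

The condition is partial functionality. The CD schema ◇q → □q defines it.
Suppose ◇q→□q is valid. Take Rxy, Rxz and set V(q)={y}. Then ◇q at x, so □q at x, so q at z, i.e. z=y.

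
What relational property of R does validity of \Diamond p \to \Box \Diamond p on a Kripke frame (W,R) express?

This schema is the 5 axiom.
Its frame correspondent is the Euclidean property — \forall x \forall y \forall z (Rxy \wedge Rxz \to Ryz).

the Euclidean property: \forall x \forall y \forall z (Rxy \wedge Rxz \to Ryz)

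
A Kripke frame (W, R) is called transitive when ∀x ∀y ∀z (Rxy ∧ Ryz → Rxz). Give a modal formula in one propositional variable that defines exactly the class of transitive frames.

□ψ → □□ψ

This is transitivity; the standard corresponding axiom is 4: □ψ → □□ψ.
Suppose □ψ→□□ψ is valid. Take Rxy, Ryz and set V(ψ)={w : Rxw}. Then □ψ at x, so □□ψ at x, so □ψ at y, so ψ at z, i.e. Rxz.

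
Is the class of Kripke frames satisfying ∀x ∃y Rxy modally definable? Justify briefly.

Yes, by □r → ◇r

Yes: it is seriality, defined by the D schema □r → ◇r.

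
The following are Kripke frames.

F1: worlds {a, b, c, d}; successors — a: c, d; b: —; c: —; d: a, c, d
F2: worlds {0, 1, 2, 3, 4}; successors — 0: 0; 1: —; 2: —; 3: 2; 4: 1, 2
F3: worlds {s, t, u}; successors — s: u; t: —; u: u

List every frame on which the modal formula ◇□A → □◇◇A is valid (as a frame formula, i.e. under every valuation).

Frame correspondent (Sahlqvist): ∀x ∀y ∀z ((xRy ∧ xRz) → ∃w (yRw ∧ zR²w)) — i.e. a generalized confluence (Geach) condition.
F1: fails — aRc, aRc but no w with cRw and cR²w.
F2: fails — 3R2, 3R2 but no w with 2Rw and 2R²w.
F3: ✓.
Valid on: F3.

F3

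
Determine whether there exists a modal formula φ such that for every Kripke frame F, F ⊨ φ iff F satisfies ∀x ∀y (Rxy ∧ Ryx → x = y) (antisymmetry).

No — not modally definable

Modal frame validity is preserved under surjective bounded morphisms.
The 8-cycle (worlds s,t,u,v,w,x,y,z with s→t→u→v→w→x→y→z→s) is antisymmetric. Sending even-indexed worlds to s and odd-indexed worlds to t is a surjective bounded morphism onto the two-world frame with s↔t, which is not antisymmetric.
So no modal formula (or set of formulas) defines exactly the antisymmetric frames.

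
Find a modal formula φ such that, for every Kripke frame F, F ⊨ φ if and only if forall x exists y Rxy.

□s → ◇s

A defining formula is □s → ◇s (the D axiom).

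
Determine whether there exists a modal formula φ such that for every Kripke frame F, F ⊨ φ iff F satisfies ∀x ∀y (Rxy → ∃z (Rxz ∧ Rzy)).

Definable; □□r → □r defines it

Yes: it is density, defined by the C4 schema □□r → □r.
Suppose □□r→□r is valid. Take Rxy and set V(r)={w : xR²w}. Then □□r at x, so □r at x, so r at y, i.e. ∃z(Rxz∧Rzy).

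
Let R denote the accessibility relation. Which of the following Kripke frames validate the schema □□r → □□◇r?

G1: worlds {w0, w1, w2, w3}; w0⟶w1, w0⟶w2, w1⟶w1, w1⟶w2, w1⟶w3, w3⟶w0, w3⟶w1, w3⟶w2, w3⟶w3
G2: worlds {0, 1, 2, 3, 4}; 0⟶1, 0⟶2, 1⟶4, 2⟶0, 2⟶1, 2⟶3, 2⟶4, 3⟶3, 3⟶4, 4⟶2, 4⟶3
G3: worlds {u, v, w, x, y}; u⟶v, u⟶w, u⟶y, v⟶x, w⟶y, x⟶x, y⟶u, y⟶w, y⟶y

The schema corresponds to a generalized confluence (Geach) condition: ∀x ∀z (xR²z → ∃w (xR²w ∧ zRw)).
G1: fails — w0R²w2 but no w with w0R²w and w2Rw.
G2: ✓.
G3: fails — yR²v but no t with yR²t and vRt.
Valid on: G2.

G2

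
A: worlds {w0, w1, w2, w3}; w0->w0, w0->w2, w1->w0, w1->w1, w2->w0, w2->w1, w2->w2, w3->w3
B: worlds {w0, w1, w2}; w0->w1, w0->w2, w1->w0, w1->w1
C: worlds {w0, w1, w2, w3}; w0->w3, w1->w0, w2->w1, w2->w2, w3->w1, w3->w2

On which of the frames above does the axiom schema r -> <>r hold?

A

This is the axiom for reflexivity; its first-order frame correspondent is forall x Rxx.
A: satisfies the condition.
B: fails — world w0 does not see itself.
C: fails — world w0 does not see itself.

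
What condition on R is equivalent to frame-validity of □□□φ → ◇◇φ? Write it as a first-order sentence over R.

This is a Sahlqvist (Geach-type) schema ◇^0□^3φ → □^0◇^2φ.
Minimal-valuation argument: fix x; take any y with xR^0y and any z with xR^0z. Set V(φ) to the set of worlds R-reachable from y in exactly 3 steps. Then □^3φ holds at y, so the antecedent holds at x; validity forces ◇^2φ at z, giving a w with zR^2w and yR^3w.
First-order correspondent: ∀x ∃w (xR³w ∧ xR²w).

∀x ∃w (xR³w ∧ xR²w)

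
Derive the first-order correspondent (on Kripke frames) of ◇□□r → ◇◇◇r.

This is a Sahlqvist (Geach-type) schema ◇^1□^2r → □^0◇^3r.
First-order correspondent: ∀x ∀y (xRy → ∃w (yR²w ∧ xR³w)).

∀x ∀y (xRy → ∃w (yR²w ∧ xR³w))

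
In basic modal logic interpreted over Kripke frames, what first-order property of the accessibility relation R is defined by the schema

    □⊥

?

□⊥ is valid iff no world has any successor (otherwise □⊥ fails at any world with one).
Conversely, on a frame with emptiness of R the schema holds at every world under every valuation.
Frame condition: ∀x ∀y ¬Rxy.

emptiness of R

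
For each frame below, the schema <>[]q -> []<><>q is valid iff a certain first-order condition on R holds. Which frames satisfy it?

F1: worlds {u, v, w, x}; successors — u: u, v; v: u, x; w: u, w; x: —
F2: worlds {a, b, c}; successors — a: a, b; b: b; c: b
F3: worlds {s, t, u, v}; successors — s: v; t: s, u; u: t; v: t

This is the axiom for a generalized confluence (Geach) condition; its first-order frame correspondent is forall x forall y forall z ((xRy & xRz) -> exists w (yRw & z R^2 w)).
F1: fails — vRu, vRx but no t with uRt and xR²t.
F2: condition met.
F3: fails — sRv, sRv but no w with vRw and vR²w.

F2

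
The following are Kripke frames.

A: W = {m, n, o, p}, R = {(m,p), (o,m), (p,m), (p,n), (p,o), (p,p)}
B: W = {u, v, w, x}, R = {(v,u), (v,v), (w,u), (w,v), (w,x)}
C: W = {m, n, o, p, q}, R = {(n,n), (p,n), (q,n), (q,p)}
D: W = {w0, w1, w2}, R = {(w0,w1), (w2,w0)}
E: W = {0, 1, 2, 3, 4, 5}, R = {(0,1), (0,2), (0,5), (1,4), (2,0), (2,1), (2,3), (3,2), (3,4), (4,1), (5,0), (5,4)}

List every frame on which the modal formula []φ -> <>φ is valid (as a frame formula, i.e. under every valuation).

This is the axiom for seriality; its first-order frame correspondent is forall x exists y Rxy.
A: fails — world n has no successor.
B: fails — world u has no successor.
C: fails — world m has no successor.
D: fails — world w1 has no successor.
E: holds.
Valid on: E.

E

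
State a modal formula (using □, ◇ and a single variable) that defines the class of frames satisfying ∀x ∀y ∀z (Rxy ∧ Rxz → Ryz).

◇p → □◇p

A defining formula is ◇p → □◇p (the 5 axiom).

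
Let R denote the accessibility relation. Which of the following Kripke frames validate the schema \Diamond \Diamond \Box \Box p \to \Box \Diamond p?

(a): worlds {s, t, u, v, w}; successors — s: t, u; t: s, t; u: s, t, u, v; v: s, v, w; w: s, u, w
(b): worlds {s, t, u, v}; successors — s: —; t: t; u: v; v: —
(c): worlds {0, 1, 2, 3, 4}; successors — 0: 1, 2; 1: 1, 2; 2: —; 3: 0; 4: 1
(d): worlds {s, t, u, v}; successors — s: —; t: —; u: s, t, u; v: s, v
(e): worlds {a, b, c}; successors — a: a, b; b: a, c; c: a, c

(a), (b), (e)

The schema corresponds to a generalized confluence (Geach) condition: \forall x \forall y \forall z ((x R^2 y \wedge xRz) \to \exists w (y R^2 w \wedge zRw)).
(a): condition met.
(b): condition met.
(c): fails — 0R²1, 0R2 but no w with 1R²w and 2Rw.
(d): fails — uR²s, uRs but no w with sR²w and sRw.
(e): condition met.
Valid on: (a), (b), (e).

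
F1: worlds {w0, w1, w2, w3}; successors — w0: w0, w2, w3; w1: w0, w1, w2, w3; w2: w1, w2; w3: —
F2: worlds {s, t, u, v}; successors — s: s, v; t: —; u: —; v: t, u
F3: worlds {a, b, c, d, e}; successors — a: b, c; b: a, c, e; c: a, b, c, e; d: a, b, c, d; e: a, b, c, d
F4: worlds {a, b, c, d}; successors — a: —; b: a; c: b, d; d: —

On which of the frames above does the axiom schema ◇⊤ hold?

The schema corresponds to seriality: ∀x ∃y Rxy.
F1: fails — world w3 has no successor.
F2: fails — world t has no successor.
F3: condition met.
F4: fails — world a has no successor.
Valid on: F3.

F3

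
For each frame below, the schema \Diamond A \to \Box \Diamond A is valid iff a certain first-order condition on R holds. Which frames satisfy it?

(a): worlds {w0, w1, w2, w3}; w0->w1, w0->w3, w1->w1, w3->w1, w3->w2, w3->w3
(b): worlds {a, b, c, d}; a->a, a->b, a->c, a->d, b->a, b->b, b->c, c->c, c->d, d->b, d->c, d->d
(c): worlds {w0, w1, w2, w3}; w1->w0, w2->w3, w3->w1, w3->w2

none

The schema corresponds to the Euclidean property: \forall x \forall y \forall z (Rxy \wedge Rxz \to Ryz).
(a): fails — Rw0w1 and Rw0w3 but not Rw1w3.
(b): fails — Rab and Rad but not Rbd.
(c): fails — Rw1w0 and Rw1w0 but not Rw0w0.
Valid on no frame.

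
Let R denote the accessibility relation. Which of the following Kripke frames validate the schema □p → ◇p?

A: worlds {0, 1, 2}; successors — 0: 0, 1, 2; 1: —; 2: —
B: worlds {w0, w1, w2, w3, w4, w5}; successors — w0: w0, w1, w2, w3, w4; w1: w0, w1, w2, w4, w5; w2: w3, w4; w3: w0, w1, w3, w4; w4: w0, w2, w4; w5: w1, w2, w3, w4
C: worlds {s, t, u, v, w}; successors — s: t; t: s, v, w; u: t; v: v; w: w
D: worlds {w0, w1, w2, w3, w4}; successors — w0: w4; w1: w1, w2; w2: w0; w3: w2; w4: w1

Frame correspondent (Sahlqvist): ∀x ∃y Rxy — i.e. seriality.
A: fails — world 1 has no successor.
B: holds.
C: holds.
D: holds.

B, C, D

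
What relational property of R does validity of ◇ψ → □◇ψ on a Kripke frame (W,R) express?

The Euclidean property

Suppose ◇ψ→□◇ψ is valid. Take Rxy, Rxz and set V(ψ)={y}. Then ◇ψ at x, so □◇ψ at x, so ◇ψ at z, so some w with Rzw has ψ; w=y, i.e. Rzy. By symmetry of the argument, Ryz.
The converse is a direct semantic check.
So the correspondent is the Euclidean property.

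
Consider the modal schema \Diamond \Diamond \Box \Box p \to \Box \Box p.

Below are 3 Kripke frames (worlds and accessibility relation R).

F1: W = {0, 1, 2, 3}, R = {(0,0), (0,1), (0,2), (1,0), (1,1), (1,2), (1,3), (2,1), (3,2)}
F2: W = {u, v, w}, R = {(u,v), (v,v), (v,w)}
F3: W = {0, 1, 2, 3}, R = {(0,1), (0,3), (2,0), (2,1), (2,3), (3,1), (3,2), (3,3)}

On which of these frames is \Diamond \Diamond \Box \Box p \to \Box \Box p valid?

none

This is the axiom for a generalized confluence (Geach) condition; its first-order frame correspondent is \forall x \forall y \forall z ((x R^2 y \wedge x R^2 z) \to \exists w (y R^2 w \wedge z = w)).
F1: fails — 0R²3, 0R²0 but no w with 3R²w and 0=w.
F2: fails — uR²w, uR²v but no t with wR²t and v=t.
F3: fails — 0R²1, 0R²1 but no w with 1R²w and 1=w.
Valid on no frame.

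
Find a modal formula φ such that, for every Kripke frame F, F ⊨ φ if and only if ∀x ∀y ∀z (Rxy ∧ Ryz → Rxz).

□q → □□q

The condition is transitivity. The 4 schema □q → □□q defines it.
Suppose □q→□□q is valid. Take Rxy, Ryz and set V(q)={w : Rxw}. Then □q at x, so □□q at x, so □q at y, so q at z, i.e. Rxz.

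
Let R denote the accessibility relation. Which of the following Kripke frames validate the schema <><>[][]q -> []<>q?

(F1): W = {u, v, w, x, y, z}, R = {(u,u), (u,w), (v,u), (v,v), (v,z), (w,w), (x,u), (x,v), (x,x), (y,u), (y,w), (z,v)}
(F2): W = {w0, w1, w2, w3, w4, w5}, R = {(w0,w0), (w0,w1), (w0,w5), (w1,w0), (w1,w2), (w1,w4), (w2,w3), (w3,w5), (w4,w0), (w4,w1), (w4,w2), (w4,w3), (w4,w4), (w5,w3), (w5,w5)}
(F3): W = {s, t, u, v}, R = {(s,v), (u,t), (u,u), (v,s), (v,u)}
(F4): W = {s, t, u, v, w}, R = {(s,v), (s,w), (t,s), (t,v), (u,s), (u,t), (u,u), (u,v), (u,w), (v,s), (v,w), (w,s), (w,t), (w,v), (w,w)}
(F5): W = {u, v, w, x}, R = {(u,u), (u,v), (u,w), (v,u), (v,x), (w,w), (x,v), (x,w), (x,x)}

This is the axiom for a generalized confluence (Geach) condition; its first-order frame correspondent is forall x forall y forall z ((x R^2 y & xRz) -> exists w (y R^2 w & zRw)).
(F1): fails — vR²u, vRz but no t with uR²t and zRt.
(F2): fails — w0R²w2, w0Rw1 but no w with w2R²w and w1Rw.
(F3): fails — uR²t, uRt but no w with tR²w and tRw.
(F4): ✓.
(F5): fails — uR²w, uRv but no t with wR²t and vRt.
Valid on: (F4).

(F4)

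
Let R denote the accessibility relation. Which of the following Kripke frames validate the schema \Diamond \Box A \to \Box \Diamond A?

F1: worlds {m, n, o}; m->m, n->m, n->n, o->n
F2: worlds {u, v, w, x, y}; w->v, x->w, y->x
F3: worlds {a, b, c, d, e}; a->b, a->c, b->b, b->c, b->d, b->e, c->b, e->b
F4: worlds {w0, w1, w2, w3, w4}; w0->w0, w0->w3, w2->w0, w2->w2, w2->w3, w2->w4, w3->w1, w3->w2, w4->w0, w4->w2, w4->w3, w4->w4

Frame correspondent (Sahlqvist): \forall x \forall y \forall z (Rxy \wedge Rxz \to \exists w (Ryw \wedge Rzw)) — i.e. convergence.
F1: condition met.
F2: fails — Rwv and Rwv but v and v have no common successor.
F3: fails — Rbc and Rbd but c and d have no common successor.
F4: fails — Rw0w0 and Rw0w3 but w0 and w3 have no common successor.

F1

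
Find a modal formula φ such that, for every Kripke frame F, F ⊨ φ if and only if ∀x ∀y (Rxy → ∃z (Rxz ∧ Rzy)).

□□ψ → □ψ

This is density; the standard corresponding axiom is C4: □□ψ → □ψ.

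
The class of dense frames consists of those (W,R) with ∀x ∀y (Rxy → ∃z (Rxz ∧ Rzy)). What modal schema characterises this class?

This is density; the standard corresponding axiom is C4: □□r → □r.
Suppose □□r→□r is valid. Take Rxy and set V(r)={w : xR²w}. Then □□r at x, so □r at x, so r at y, i.e. ∃z(Rxz∧Rzy).

□□r → □r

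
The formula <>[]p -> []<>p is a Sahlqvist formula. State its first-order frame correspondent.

convergence: forall x forall y forall z (Rxy & Rxz -> exists w (Ryw & Rzw))

Suppose ◇□p→□◇p is valid. Take Rxy, Rxz and set V(p)={w : Ryw}. Then □p at y so ◇□p at x, so □◇p at x, so ◇p at z, giving w with Rzw and Ryw.
Conversely, on a frame with convergence the schema holds at every world under every valuation.
So the correspondent is convergence.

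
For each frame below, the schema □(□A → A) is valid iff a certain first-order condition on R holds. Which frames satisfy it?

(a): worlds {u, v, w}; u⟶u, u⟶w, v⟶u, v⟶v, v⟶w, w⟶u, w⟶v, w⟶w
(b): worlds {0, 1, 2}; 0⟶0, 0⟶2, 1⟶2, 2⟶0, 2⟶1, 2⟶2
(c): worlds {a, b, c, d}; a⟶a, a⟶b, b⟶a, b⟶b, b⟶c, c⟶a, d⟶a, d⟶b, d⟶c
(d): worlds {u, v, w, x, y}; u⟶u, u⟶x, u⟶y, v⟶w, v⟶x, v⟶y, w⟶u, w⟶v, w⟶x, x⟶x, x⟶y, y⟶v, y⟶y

(a)

This is the axiom for shift-reflexivity; its first-order frame correspondent is ∀x ∀y (Rxy → Ryy).
(a): satisfies the condition.
(b): fails — R21 but not R11.
(c): fails — Rbc but not Rcc.
(d): fails — Rvw but not Rww.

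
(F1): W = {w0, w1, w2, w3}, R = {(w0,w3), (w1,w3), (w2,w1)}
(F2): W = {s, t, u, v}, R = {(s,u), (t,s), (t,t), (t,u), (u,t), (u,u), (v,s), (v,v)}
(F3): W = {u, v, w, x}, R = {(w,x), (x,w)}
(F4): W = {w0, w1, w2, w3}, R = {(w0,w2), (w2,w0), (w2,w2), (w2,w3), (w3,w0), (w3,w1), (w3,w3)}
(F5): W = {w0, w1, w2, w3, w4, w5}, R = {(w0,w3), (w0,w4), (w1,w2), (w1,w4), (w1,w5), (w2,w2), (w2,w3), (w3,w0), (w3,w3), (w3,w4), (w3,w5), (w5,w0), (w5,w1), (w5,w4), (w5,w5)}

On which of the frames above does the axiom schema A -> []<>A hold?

(F3)

This is the axiom for symmetry; its first-order frame correspondent is forall x forall y (Rxy -> Ryx).
(F1): fails — Rw0w3 but not Rw3w0.
(F2): fails — Rts but not Rst.
(F3): ✓.
(F4): fails — Rw3w1 but not Rw1w3.
(F5): fails — Rw1w2 but not Rw2w1.
Valid on: (F3).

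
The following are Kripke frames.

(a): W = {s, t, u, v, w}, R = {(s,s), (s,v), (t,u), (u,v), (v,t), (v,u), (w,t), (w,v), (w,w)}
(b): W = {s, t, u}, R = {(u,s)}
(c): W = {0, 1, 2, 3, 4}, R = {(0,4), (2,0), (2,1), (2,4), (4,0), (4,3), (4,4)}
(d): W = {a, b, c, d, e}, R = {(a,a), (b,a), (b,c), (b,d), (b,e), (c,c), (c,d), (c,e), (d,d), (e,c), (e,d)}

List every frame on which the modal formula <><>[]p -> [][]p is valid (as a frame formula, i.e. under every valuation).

(b)

The schema corresponds to a generalized confluence (Geach) condition: forall x forall y forall z ((x R^2 y & x R^2 z) -> exists w (yRw & z = w)).
(a): fails — sR²s, sR²t but no w* with sRw* and t=w*.
(b): holds.
(c): fails — 0R²0, 0R²0 but no w with 0Rw and 0=w.
(d): fails — bR²a, bR²c but no w with aRw and c=w.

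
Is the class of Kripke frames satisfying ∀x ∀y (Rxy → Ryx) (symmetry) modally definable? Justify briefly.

Yes — defined by r → □◇r

This is a Sahlqvist condition; the B axiom r → □◇r defines it.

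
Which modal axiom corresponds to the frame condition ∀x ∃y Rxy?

□p → ◇p

The condition is seriality. The D schema □p → ◇p defines it.
Suppose □p→◇p is valid. At any x set V(p)=W. Then □p at x, so ◇p at x, so x has a successor.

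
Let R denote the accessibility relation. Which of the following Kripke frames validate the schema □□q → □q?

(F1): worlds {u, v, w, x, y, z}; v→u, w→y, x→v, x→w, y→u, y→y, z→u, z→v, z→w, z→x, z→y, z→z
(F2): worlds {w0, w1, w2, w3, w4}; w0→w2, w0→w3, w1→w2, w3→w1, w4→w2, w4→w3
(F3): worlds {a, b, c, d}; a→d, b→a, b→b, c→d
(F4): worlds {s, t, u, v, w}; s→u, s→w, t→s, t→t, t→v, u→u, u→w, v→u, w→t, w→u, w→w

Frame correspondent (Sahlqvist): ∀x ∀y (Rxy → ∃z (Rxz ∧ Rzy)) — i.e. density.
(F1): fails — Rxw but no t with Rxt and Rtw.
(F2): fails — Rw1w2 but no z with Rw1z and Rzw2.
(F3): fails — Rad but no z with Raz and Rzd.
(F4): satisfies the condition.

(F4)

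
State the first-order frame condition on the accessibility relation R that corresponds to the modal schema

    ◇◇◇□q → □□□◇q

∀x ∀y ∀z ((xR³y ∧ xR³z) → ∃w (yRw ∧ zRw))

This is a Sahlqvist (Geach-type) schema ◇^3□^1q → □^3◇^1q.
First-order correspondent: ∀x ∀y ∀z ((xR³y ∧ xR³z) → ∃w (yRw ∧ zRw)).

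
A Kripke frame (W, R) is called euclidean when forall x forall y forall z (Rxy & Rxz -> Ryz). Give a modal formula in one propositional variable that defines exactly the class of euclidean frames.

◇p → □◇p

The condition is the Euclidean property. The 5 schema ◇p → □◇p defines it.
Suppose ◇p→□◇p is valid. Take Rxy, Rxz and set V(p)={y}. Then ◇p at x, so □◇p at x, so ◇p at z, so some w with Rzw has p; w=y, i.e. Rzy. By symmetry of the argument, Ryz.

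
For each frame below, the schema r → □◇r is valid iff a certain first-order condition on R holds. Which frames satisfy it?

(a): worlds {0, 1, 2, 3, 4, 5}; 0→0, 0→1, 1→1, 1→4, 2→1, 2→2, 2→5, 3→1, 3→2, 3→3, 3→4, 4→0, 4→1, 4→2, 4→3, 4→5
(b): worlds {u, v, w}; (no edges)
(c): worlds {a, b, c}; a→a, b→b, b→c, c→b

(b), (c)

This is the axiom for symmetry; its first-order frame correspondent is ∀x ∀y (Rxy → Ryx).
(a): fails — R32 but not R23.
(b): ✓.
(c): ✓.
Valid on: (b), (c).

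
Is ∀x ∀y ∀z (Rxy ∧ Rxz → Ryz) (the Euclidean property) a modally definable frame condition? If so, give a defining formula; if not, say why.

Yes: it is the Euclidean property, defined by the 5 schema ◇p → □◇p.
Suppose ◇p→□◇p is valid. Take Rxy, Rxz and set V(p)={y}. Then ◇p at x, so □◇p at x, so ◇p at z, so some w with Rzw has p; w=y, i.e. Rzy. By symmetry of the argument, Ryz.

Definable; ◇p → □◇p defines it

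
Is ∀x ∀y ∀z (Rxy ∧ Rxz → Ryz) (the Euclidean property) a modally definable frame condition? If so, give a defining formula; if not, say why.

Yes: it is the Euclidean property, defined by the 5 schema ◇p → □◇p.
Suppose ◇p→□◇p is valid. Take Rxy, Rxz and set V(p)={y}. Then ◇p at x, so □◇p at x, so ◇p at z, so some w with Rzw has p; w=y, i.e. Rzy. By symmetry of the argument, Ryz.

Yes, by ◇p → □◇p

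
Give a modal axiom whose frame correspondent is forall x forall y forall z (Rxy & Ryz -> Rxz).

□s → □□s

A defining formula is □s → □□s (the 4 axiom).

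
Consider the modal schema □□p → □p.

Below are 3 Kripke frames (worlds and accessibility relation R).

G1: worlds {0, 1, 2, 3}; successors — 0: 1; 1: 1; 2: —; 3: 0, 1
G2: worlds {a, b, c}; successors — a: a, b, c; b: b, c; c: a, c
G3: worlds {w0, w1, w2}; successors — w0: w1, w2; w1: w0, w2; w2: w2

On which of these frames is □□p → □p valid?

This is the axiom for density; its first-order frame correspondent is ∀x ∀y (Rxy → ∃z (Rxz ∧ Rzy)).
G1: fails — R30 but no z with R3z and Rz0.
G2: condition met.
G3: fails — Rw1w0 but no z with Rw1z and Rzw0.
Valid on: G2.

G2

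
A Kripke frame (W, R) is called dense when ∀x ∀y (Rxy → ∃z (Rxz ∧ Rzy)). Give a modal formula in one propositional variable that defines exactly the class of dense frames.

The condition is density. The C4 schema □□q → □q defines it.
Suppose □□q→□q is valid. Take Rxy and set V(q)={w : xR²w}. Then □□q at x, so □q at x, so q at y, i.e. ∃z(Rxz∧Rzy).

□□q → □q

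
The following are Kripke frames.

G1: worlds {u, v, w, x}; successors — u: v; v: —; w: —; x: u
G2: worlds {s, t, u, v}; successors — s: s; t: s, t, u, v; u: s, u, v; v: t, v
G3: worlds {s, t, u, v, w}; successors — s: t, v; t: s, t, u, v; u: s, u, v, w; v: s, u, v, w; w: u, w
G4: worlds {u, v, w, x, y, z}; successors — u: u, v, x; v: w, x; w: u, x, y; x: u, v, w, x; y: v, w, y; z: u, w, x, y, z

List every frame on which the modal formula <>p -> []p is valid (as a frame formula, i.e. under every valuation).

G1

The schema corresponds to partial functionality: forall x forall y forall z (Rxy & Rxz -> y = z).
G1: condition met.
G2: fails — t sees both s and t.
G3: fails — s sees both t and v.
G4: fails — u sees both u and v.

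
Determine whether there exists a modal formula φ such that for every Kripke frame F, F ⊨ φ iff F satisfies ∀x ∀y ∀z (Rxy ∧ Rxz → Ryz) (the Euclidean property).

This is a Sahlqvist condition; the 5 axiom ◇q → □◇q defines it.
Suppose ◇q→□◇q is valid. Take Rxy, Rxz and set V(q)={y}. Then ◇q at x, so □◇q at x, so ◇q at z, so some w with Rzw has q; w=y, i.e. Rzy. By symmetry of the argument, Ryz.

Yes, by ◇q → □◇q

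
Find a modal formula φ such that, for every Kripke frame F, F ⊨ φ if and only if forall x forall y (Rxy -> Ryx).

s → □◇s

The condition is symmetry. The B schema s → □◇s defines it.
Suppose s→□◇s is valid. Take Rxy and set V(s)={x}. Then s at x, so □◇s at x, so ◇s at y, so some z with Ryz has s; z=x, i.e. Ryx.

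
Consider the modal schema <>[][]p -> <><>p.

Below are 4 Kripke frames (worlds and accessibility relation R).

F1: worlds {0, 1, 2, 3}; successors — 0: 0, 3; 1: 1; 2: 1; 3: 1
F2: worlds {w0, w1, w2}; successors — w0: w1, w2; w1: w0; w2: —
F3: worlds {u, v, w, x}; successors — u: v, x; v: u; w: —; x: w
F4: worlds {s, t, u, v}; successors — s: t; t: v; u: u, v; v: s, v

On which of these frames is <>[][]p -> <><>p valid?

This is the axiom for a generalized confluence (Geach) condition; its first-order frame correspondent is forall x forall y (xRy -> exists w (y R^2 w & x R^2 w)).
F1: condition met.
F2: fails — w0Rw1 but no w with w1R²w and w0R²w.
F3: fails — uRv but no t with vR²t and uR²t.
F4: condition met.

F1, F4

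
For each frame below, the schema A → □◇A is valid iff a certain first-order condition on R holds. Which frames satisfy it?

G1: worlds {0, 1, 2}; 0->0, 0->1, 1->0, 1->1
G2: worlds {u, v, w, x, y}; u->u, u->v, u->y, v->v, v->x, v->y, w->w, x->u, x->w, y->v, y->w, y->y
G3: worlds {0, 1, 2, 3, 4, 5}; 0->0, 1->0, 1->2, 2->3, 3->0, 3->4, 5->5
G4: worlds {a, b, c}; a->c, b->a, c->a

G1

The schema corresponds to symmetry: ∀x ∀y (Rxy → Ryx).
G1: ✓.
G2: fails — Ruv but not Rvu.
G3: fails — R10 but not R01.
G4: fails — Rba but not Rab.
Valid on: G1.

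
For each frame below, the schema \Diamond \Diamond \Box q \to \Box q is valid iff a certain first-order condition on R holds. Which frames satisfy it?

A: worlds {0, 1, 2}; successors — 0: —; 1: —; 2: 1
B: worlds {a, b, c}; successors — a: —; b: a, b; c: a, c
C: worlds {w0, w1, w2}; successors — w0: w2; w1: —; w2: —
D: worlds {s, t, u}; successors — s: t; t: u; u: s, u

Frame correspondent (Sahlqvist): \forall x \forall y \forall z ((x R^2 y \wedge xRz) \to \exists w (yRw \wedge z = w)) — i.e. a generalized confluence (Geach) condition.
A: satisfies the condition.
B: fails — bR²a, bRa but no w with aRw and a=w.
C: satisfies the condition.
D: fails — sR²u, sRt but no w with uRw and t=w.

A, C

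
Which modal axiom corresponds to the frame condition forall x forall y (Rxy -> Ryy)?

□(□s → s)

A defining formula is □(□s → s) (the T□ axiom).
Suppose □(□s→s) is valid. Take Rxy and set V(s)={w : Ryw}. Then at y, □s holds; since □(□s→s) at x, □s→s at y, so s at y, i.e. Ryy.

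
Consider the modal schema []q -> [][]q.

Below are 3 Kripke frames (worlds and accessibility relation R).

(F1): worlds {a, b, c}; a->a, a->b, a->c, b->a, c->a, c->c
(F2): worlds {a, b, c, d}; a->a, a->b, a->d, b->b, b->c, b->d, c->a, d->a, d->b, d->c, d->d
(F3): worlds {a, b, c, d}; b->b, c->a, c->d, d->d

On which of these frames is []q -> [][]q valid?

The schema corresponds to transitivity: forall x forall y forall z (Rxy & Ryz -> Rxz).
(F1): fails — Rba and Rab but not Rbb.
(F2): fails — Rbc and Rca but not Rba.
(F3): condition met.
Valid on: (F3).

(F3)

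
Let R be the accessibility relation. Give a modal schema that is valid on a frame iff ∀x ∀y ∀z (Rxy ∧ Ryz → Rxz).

A defining formula is □p → □□p (the 4 axiom).
Suppose □p→□□p is valid. Take Rxy, Ryz and set V(p)={w : Rxw}. Then □p at x, so □□p at x, so □p at y, so p at z, i.e. Rxz.

□p → □□p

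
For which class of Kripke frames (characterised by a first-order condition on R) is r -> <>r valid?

This is a form of the T axiom.
Its frame correspondent is reflexivity — forall x Rxx.

reflexivity: forall x Rxx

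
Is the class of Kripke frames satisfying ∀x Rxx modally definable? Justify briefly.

Definable; □q → q defines it

Yes: it is reflexivity, defined by the T schema □q → q.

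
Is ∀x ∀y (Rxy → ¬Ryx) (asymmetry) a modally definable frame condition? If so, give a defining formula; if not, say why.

No

If a class were modally definable it would be closed under surjective bounded morphisms (Goldblatt–Thomason).
The 3-cycle (worlds 0,1,2 with 0→1→2→0) is asymmetric. Mapping every world to a single reflexive point • is a surjective bounded morphism, and the reflexive point is not asymmetric (R•• but asymmetry requires ¬R••).
So no modal formula (or set of formulas) defines exactly the asymmetric frames.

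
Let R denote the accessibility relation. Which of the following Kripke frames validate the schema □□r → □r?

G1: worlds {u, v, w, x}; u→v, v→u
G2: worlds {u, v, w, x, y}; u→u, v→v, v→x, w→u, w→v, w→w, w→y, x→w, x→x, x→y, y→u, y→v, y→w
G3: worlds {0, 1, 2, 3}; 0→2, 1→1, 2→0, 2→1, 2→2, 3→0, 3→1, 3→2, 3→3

This is the axiom for density; its first-order frame correspondent is ∀x ∀y (Rxy → ∃z (Rxz ∧ Rzy)).
G1: fails — Ruv but no z with Ruz and Rzv.
G2: condition met.
G3: condition met.

G2, G3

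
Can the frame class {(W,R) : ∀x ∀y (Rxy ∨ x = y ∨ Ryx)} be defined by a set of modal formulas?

Any modally definable frame class is closed under disjoint unions.
Take 4 disjoint single-world reflexive frames: each is trivially connected, but their disjoint union has 4 worlds with no edge between distinct components, so it is not connected.
Hence connectedness of R is not modally definable.

No — not modally definable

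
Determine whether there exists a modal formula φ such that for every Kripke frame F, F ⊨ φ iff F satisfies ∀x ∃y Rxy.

Yes, by □r → ◇r

This is a Sahlqvist condition; the D axiom □r → ◇r defines it.
Suppose □r→◇r is valid. At any x set V(r)=W. Then □r at x, so ◇r at x, so x has a successor.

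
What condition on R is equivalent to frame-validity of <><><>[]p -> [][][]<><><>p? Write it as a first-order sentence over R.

forall x forall y forall z ((x R^3 y & x R^3 z) -> exists w (yRw & z R^3 w))

This is a Sahlqvist (Geach-type) schema ◇^3□^1p → □^3◇^3p.
Minimal-valuation argument: fix x; take any y with xR^3y and any z with xR^3z. Set V(p) to the set of worlds R-reachable from y in exactly 1 step. Then □^1p holds at y, so the antecedent holds at x; validity forces ◇^3p at z, giving a w with zR^3w and yR^1w.
First-order correspondent: forall x forall y forall z ((x R^3 y & x R^3 z) -> exists w (yRw & z R^3 w)).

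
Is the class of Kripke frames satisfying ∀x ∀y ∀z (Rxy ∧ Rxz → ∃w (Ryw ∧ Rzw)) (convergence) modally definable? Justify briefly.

The condition is convergence. A defining modal formula is ◇□p → □◇p.
Suppose ◇□p→□◇p is valid. Take Rxy, Rxz and set V(p)={w : Ryw}. Then □p at y so ◇□p at x, so □◇p at x, so ◇p at z, giving w with Rzw and Ryw.

Yes, by ◇□p → □◇p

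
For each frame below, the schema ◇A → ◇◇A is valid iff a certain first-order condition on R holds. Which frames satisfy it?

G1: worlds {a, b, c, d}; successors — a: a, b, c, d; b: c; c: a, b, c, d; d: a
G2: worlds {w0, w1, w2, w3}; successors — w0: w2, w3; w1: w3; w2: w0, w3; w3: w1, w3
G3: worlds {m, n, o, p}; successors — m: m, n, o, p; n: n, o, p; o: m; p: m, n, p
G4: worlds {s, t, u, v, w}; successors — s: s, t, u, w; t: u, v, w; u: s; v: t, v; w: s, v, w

Frame correspondent (Sahlqvist): ∀x ∀y (xRy → ∃w (y = w ∧ xR²w)) — i.e. a generalized confluence (Geach) condition.
G1: holds.
G2: fails — w0Rw2 but no w with w2=w and w0R²w.
G3: holds.
G4: fails — tRu but no w* with u=w* and tR²w*.

G1, G3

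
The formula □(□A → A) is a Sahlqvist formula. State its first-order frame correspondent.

Shift-reflexivity

Suppose □(□A→A) is valid. Take Rxy and set V(A)={w : Ryw}. Then at y, □A holds; since □(□A→A) at x, □A→A at y, so A at y, i.e. Ryy.
The converse is a direct semantic check.
Frame condition: ∀x ∀y (Rxy → Ryy).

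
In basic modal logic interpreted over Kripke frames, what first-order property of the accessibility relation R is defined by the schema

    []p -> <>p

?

seriality

Suppose □p→◇p is valid. At any x set V(p)=W. Then □p at x, so ◇p at x, so x has a successor.
Conversely, on a frame with seriality the schema holds at every world under every valuation.
Frame condition: forall x exists y Rxy.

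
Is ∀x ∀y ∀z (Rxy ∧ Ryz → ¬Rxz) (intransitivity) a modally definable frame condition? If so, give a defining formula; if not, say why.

Modal frame validity is preserved under surjective bounded morphisms.
The 3-cycle (worlds s,t,u with s→t→u→s) is intransitive. Mapping every world to a single reflexive point • is a surjective bounded morphism; the reflexive point is not intransitive (R••∧R•• but R••).
So the class is not modally definable.

No — not modally definable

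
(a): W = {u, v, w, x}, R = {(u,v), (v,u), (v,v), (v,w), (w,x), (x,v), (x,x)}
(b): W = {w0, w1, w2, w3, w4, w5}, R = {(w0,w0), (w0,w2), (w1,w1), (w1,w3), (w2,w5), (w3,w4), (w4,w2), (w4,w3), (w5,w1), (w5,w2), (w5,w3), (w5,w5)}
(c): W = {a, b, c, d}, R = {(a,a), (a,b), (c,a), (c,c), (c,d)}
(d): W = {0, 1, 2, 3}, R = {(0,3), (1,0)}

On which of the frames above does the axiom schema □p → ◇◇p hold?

The schema corresponds to a generalized confluence (Geach) condition: ∀x ∃w (xRw ∧ xR²w).
(a): satisfies the condition.
(b): fails — at w3 but no w with w3Rw and w3R²w.
(c): fails — at b but no w with bRw and bR²w.
(d): fails — at 0 but no w with 0Rw and 0R²w.
Valid on: (a).

(a)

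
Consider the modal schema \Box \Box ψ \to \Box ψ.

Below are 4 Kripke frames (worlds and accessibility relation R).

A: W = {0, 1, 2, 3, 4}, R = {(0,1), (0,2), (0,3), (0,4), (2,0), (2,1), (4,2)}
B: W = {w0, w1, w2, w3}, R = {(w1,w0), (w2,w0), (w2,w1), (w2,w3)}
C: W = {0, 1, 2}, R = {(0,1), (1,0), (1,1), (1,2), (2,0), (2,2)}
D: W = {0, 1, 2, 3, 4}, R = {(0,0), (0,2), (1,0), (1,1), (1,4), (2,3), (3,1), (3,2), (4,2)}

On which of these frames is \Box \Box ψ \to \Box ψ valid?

C

The schema corresponds to density: \forall x \forall y (Rxy \to \exists z (Rxz \wedge Rzy)).
A: fails — R04 but no z with R0z and Rz4.
B: fails — Rw1w0 but no z with Rw1z and Rzw0.
C: satisfies the condition.
D: fails — R32 but no z with R3z and Rz2.
Valid on: C.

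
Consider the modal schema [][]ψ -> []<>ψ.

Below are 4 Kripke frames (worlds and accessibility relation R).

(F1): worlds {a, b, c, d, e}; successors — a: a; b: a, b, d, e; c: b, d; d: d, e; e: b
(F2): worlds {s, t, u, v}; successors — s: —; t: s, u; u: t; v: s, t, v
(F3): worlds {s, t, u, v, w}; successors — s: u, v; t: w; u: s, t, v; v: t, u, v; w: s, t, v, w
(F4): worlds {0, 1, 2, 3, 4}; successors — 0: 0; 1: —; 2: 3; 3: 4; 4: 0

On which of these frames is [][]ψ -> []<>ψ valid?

(F1), (F3), (F4)

Frame correspondent (Sahlqvist): forall x forall z (xRz -> exists w (x R^2 w & zRw)) — i.e. a generalized confluence (Geach) condition.
(F1): holds.
(F2): fails — tRs but no w with tR²w and sRw.
(F3): holds.
(F4): holds.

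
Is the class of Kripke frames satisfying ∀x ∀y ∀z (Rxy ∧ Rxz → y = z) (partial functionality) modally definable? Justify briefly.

Definable; ◇r → □r defines it

This is a Sahlqvist condition; the CD axiom ◇r → □r defines it.
Suppose ◇r→□r is valid. Take Rxy, Rxz and set V(r)={y}. Then ◇r at x, so □r at x, so r at z, i.e. z=y.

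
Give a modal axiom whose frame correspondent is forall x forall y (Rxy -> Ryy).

A defining formula is □(□ψ → ψ) (the T□ axiom).
Suppose □(□ψ→ψ) is valid. Take Rxy and set V(ψ)={w : Ryw}. Then at y, □ψ holds; since □(□ψ→ψ) at x, □ψ→ψ at y, so ψ at y, i.e. Ryy.

□(□ψ → ψ)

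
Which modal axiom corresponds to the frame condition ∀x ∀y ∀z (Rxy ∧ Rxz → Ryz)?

This is the Euclidean property; the standard corresponding axiom is 5: ◇q → □◇q.
Suppose ◇q→□◇q is valid. Take Rxy, Rxz and set V(q)={y}. Then ◇q at x, so □◇q at x, so ◇q at z, so some w with Rzw has q; w=y, i.e. Rzy. By symmetry of the argument, Ryz.

◇q → □◇q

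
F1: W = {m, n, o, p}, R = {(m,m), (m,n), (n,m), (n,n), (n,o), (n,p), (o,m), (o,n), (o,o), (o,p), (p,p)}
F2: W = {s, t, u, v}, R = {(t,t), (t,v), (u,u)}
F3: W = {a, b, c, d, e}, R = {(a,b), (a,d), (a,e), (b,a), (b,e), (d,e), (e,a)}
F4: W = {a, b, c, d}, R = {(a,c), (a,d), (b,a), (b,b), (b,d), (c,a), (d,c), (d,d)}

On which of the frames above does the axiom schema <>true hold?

This is the axiom for seriality; its first-order frame correspondent is forall x exists y Rxy.
F1: ✓.
F2: fails — world s has no successor.
F3: fails — world c has no successor.
F4: ✓.
Valid on: F1, F4.

F1, F4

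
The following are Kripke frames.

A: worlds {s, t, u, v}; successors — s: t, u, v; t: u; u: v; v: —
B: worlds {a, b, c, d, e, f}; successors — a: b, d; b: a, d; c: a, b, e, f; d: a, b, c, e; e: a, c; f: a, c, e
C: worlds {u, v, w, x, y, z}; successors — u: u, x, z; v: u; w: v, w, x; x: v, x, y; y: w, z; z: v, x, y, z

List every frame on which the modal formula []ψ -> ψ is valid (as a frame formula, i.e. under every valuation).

The schema corresponds to reflexivity: forall x Rxx.
A: fails — world s does not see itself.
B: fails — world a does not see itself.
C: fails — world v does not see itself.
Valid on no frame.

none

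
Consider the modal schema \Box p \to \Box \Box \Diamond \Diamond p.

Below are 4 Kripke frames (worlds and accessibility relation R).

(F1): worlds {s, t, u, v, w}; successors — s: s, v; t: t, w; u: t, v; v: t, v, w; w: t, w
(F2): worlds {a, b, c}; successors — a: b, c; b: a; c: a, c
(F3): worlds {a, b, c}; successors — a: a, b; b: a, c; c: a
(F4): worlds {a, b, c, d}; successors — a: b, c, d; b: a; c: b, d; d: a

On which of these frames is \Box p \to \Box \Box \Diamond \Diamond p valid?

(F3)

Frame correspondent (Sahlqvist): \forall x \forall z (x R^2 z \to \exists w (xRw \wedge z R^2 w)) — i.e. a generalized confluence (Geach) condition.
(F1): fails — sR²t but no w* with sRw* and tR²w*.
(F2): fails — bR²b but no w with bRw and bR²w.
(F3): condition met.
(F4): fails — bR²b but no w with bRw and bR²w.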